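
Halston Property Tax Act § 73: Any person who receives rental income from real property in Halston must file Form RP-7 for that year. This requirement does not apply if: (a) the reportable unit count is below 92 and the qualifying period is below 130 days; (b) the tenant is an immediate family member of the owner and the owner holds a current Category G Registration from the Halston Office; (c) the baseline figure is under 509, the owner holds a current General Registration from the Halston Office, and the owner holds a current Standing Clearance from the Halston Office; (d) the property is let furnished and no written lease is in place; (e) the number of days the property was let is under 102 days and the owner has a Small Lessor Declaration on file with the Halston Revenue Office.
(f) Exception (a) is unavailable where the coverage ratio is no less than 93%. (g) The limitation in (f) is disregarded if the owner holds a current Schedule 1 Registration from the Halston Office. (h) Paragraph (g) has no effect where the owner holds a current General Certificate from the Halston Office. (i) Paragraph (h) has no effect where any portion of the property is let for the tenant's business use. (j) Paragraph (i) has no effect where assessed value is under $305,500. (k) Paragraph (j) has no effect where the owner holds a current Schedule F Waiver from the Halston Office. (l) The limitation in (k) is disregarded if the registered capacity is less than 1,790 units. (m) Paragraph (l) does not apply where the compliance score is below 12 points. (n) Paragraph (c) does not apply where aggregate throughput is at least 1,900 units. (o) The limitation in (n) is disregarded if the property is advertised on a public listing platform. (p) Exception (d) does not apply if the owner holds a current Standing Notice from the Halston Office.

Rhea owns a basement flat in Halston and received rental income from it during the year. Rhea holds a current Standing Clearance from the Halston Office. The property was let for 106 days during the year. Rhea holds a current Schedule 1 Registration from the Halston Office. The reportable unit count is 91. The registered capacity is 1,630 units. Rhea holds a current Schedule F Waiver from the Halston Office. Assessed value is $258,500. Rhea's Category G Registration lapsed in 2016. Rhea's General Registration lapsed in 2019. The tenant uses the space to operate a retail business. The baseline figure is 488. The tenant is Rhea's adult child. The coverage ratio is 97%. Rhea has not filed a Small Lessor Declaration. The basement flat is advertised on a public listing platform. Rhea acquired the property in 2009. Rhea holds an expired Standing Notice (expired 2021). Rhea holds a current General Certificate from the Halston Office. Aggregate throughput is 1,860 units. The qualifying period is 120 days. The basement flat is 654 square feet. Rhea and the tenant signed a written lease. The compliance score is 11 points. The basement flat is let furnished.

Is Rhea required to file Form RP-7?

Exception (a): the reportable unit count is 91, below the 92 limit; the qualifying period is 120 days, below the 130 days limit — every condition holds. As to paragraphs (f)–(m): (f) would limit (a) — the coverage ratio is 97%, meeting the 93% threshold — but (g) sets (f) aside: (g) operates against (f): a current Schedule 1 Registration is held. (h) would limit (g) — a current General Certificate is held — but (i) sets (h) aside: (i) is engaged — the space is let for business use. (j) is triggered (assessed value is $258,500, under the $305,500 limit), but is overridden by (k): (k) is engaged — a current Schedule F Waiver is held. (l) would limit (k) — the registered capacity is 1,630 units, less than the 1,790 units limit — but (m) sets (l) aside: (m) operates against (l): the compliance score is 11 points, below the 12 points limit. (a) remains available.
Exception (b) fails — there is no Category G Registration in force.
Exception (c) does not apply: there is no General Registration in force.
Exception (d) requires that no written lease is in place; but a written lease is in place, so (d) is unavailable.
Exception (e) does not apply: the number of days the property was let is 106 days, not under 102 days.

No — exception (a) applies; Rhea is not required to file Form RP-7.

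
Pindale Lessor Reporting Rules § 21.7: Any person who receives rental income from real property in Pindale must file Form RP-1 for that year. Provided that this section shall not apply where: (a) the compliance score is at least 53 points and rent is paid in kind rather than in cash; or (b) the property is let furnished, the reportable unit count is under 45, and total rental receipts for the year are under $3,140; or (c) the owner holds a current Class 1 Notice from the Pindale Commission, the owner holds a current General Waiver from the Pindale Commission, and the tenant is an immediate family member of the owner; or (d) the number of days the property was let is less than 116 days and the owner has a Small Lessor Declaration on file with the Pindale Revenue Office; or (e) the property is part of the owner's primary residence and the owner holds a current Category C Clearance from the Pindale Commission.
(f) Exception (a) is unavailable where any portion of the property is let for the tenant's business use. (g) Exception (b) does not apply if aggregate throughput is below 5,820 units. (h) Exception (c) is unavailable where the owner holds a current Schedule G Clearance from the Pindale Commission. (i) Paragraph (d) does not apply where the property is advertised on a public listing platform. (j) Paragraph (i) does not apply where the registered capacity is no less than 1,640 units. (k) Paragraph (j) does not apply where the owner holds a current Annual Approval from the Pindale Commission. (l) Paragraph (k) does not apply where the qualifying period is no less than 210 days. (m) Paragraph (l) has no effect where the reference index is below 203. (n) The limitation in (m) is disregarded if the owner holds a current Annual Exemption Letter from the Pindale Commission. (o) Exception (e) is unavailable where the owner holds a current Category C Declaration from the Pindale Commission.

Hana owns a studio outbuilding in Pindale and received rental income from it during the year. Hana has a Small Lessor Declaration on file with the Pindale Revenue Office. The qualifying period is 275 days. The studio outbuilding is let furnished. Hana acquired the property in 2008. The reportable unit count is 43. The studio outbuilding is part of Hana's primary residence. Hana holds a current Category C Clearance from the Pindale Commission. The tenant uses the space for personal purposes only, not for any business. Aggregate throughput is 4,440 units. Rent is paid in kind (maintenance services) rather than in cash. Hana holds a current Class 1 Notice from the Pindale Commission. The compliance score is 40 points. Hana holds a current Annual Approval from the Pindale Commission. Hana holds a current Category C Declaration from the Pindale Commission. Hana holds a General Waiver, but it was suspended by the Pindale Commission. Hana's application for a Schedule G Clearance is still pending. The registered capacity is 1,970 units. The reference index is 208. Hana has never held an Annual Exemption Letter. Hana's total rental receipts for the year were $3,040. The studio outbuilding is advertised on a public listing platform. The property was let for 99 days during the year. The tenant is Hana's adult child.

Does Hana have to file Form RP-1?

Exception (a) fails — the compliance score is 40 points, short of 53 points.
All of (b)'s requirements are met (the property is let furnished; the reportable unit count is 43, under the 45 limit; total rental receipts for the year are $3,040, under the $3,140 limit). Turning to paragraph (g): (g) operates against (b): aggregate throughput is 4,440 units, below the 5,820 units limit. (b) is therefore removed.
Exception (c) requires that the owner holds a current General Waiver from the Pindale Commission; but there is no General Waiver in force, so (c) is unavailable.
Exception (d): the number of days the property was let is 99 days, less than the 116 days limit; a Small Lessor Declaration is on file — every condition holds. Considering the limiting provisions: (i) would limit (d) — the property is publicly advertised — but (j) sets (i) aside: (j) operates against (i): the registered capacity is 1,970 units, meeting the 1,640 units threshold. (k) operates (a current Annual Approval is held), but is overridden by (l): (l) is engaged — the qualifying period is 275 days, meeting the 210 days threshold. (m) is not triggered (the reference index is 208, not below 203), so (l) stands. (d) remains available.
All of (e)'s requirements are met (the studio outbuilding is part of the primary residence; a current Category C Clearance is held). Turning to paragraph (o): (o) operates against (e): a current Category C Declaration is held. (e) is therefore removed.

No — exception (d) applies; Hana is not required to file Form RP-1.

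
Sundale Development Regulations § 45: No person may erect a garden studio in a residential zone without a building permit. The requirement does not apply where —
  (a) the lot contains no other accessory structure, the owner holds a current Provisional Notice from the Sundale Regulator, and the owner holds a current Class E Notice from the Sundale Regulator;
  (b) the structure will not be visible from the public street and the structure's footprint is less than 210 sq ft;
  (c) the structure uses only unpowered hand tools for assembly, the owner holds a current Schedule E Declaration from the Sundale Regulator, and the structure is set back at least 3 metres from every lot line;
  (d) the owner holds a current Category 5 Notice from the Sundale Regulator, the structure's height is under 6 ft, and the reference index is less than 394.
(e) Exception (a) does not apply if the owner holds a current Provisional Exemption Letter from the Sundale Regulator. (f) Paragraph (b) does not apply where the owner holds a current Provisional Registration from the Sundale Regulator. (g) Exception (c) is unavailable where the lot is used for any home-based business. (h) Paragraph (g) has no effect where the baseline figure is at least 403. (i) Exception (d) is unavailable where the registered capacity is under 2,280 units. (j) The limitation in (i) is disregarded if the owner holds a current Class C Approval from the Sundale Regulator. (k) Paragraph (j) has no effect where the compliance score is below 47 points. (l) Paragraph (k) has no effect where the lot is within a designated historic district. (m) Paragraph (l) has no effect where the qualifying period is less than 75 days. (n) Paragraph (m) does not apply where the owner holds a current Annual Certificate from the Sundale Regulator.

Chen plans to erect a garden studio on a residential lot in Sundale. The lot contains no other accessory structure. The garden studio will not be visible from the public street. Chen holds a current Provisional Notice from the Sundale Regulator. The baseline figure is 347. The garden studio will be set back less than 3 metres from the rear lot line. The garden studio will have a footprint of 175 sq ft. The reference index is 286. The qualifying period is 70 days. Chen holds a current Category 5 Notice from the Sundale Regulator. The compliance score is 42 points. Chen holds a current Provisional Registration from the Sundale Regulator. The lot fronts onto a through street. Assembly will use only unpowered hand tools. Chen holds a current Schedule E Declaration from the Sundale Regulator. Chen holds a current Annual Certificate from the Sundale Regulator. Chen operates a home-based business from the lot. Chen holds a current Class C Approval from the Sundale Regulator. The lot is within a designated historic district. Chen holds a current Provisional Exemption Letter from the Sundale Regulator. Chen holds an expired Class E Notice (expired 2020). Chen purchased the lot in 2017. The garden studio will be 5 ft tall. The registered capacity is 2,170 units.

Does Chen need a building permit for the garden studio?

Exception (a) requires that the owner holds a current Class E Notice from the Sundale Regulator; but no current Class E Notice is held, so (a) is unavailable.
Exception (b): the structure will not be visible from the street; the structure's footprint is 175 sq ft, less than the 210 sq ft limit — every condition holds. But: (f) operates against (b): a current Provisional Registration is held. (b) is therefore removed.
Exception (c) does not apply: the rear setback is under 3 m.
Exception (d): a current Category 5 Notice is held; the structure's height is 5 ft, under the 6 ft limit; the reference index is 286, less than the 394 limit — every condition holds. As to paragraphs (i)–(n): (i) is triggered (the registered capacity is 2,170 units, under the 2,280 units limit), but is itself disapplied by (j): (j) operates against (i): a current Class C Approval is held. (k) is triggered (the compliance score is 42 points, below the 47 points limit), but is itself disapplied by (l): (l) operates — the lot is in a historic district. (m) is engaged (the qualifying period is 70 days, less than the 75 days limit), but is displaced by (n): (n) is triggered — a current Annual Certificate is held. (d) remains available.

No — exception (d) applies; Chen does not need a building permit.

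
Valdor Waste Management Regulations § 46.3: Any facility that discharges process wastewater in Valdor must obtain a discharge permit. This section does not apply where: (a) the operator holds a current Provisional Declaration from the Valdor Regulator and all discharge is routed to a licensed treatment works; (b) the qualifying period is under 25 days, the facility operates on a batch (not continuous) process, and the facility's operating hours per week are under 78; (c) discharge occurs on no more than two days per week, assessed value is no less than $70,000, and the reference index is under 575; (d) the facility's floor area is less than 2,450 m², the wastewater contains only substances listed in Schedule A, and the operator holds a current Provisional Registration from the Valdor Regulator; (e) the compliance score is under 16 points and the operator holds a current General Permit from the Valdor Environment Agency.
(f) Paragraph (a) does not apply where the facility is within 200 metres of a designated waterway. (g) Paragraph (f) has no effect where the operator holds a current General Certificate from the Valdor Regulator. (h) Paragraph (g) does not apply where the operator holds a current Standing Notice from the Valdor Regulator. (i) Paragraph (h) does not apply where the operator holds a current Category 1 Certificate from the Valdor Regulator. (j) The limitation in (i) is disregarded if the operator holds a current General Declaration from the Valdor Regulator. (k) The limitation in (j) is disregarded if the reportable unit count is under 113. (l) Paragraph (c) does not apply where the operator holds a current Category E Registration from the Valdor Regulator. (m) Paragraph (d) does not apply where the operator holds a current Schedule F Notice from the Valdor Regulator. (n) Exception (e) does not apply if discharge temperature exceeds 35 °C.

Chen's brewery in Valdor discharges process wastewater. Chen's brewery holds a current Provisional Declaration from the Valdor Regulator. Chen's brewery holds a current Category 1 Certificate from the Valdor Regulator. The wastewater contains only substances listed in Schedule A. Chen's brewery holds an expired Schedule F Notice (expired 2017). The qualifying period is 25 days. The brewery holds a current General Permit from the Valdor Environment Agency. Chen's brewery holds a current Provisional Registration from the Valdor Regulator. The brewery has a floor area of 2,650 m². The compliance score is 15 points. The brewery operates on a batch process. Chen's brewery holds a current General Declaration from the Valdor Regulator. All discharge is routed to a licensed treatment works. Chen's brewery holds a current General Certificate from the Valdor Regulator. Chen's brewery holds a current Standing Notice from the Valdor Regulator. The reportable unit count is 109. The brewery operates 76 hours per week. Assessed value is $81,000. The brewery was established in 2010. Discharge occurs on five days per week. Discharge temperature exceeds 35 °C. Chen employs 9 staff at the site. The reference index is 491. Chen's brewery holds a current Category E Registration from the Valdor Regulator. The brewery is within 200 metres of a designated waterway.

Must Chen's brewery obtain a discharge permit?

No — exception (a) applies; Chen's brewery is not required to obtain a discharge permit.

Exception (a) is satisfied on its face — a current Provisional Declaration is held; discharge is routed to a licensed treatment works. Applying paragraphs (f)–(k): (f) is engaged (the brewery is within 200 m of a designated waterway), but is itself disapplied by (g): (g) operates against (f): a current General Certificate is held. (h) would limit (g) — a current Standing Notice is held — but (i) sets (h) aside: (i) operates against (h): a current Category 1 Certificate is held. (j) is triggered (a current General Declaration is held), but is displaced by (k): (k) operates against (j): the reportable unit count is 109, under the 113 limit. So (a) applies.
Exception (b) fails — the qualifying period is 25 days, not under 25 days.
Exception (c) requires that discharge occurs on no more than two days per week; but discharge occurs on five days per week, so (c) is unavailable.
Exception (d) does not apply: the facility's floor area is 2,650 m², not less than 2,450 m².
Exception (e)'s conditions are all satisfied: the compliance score is 15 points, under the 16 points limit; a current General Permit is held. But applying paragraph (n): (n) operates against (e): discharge temperature exceeds 35 °C. (e) is therefore removed.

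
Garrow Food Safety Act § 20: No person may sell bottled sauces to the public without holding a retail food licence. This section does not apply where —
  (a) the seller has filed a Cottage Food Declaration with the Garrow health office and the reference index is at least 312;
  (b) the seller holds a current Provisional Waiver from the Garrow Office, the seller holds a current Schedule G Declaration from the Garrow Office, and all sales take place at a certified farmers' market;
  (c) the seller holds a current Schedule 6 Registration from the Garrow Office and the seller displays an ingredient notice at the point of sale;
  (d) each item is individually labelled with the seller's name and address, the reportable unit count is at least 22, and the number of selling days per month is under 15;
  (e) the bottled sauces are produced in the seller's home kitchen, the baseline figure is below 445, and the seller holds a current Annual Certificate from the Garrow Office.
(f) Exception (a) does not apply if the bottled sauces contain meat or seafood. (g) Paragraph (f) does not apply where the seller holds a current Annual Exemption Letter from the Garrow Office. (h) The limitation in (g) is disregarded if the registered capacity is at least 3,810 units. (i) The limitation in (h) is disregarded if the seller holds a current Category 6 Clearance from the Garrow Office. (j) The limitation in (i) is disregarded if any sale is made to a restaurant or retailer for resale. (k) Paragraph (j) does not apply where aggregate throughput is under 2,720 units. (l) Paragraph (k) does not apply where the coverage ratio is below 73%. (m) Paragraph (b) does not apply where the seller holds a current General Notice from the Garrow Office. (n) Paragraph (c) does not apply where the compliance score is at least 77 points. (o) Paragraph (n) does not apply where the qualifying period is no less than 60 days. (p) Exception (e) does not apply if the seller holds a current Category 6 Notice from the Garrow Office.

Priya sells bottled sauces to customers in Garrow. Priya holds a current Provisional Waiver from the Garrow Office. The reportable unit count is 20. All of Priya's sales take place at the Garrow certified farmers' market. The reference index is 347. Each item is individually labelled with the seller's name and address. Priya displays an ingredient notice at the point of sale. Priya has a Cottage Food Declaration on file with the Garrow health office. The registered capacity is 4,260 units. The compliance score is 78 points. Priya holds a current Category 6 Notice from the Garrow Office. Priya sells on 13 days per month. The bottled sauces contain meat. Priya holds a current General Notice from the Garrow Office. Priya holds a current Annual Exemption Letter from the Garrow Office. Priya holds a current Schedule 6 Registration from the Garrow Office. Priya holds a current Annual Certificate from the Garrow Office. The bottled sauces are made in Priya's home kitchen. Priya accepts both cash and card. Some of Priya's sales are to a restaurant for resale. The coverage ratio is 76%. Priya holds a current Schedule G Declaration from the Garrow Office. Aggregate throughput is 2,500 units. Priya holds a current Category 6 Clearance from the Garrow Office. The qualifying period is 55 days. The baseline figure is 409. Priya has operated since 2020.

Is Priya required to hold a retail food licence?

Exception (a): a Cottage Food Declaration is on file; the reference index is 347, meeting the 312 threshold — every condition holds. Considering the limiting provisions: (f) is triggered (the bottled sauces contain meat), but is displaced by (g): (g) operates — a current Annual Exemption Letter is held. (h) would limit (g) — the registered capacity is 4,260 units, meeting the 3,810 units threshold — but (i) sets (h) aside: (i) operates against (h): a current Category 6 Clearance is held. (j) would limit (i) — some sales are to a restaurant for resale — but (k) sets (j) aside: (k) is engaged — aggregate throughput is 2,500 units, under the 2,720 units limit. (l), which would lift (k), does not operate here — the coverage ratio is 76%, not below 73%. So (a) applies.
Exception (b)'s conditions are all satisfied: a current Provisional Waiver is held; a current Schedule G Declaration is held; all sales are at a certified farmers' market. But: (m) operates against (b): a current General Notice is held. So (b) is unavailable.
Exception (c)'s conditions are all satisfied: a current Schedule 6 Registration is held; an ingredient notice is displayed. But: (n) operates against (c): the compliance score is 78 points, meeting the 77 points threshold. (o) is not engaged (the qualifying period is 55 days, short of 60 days), so (n) stands. (c) is therefore removed.
Exception (d) fails — the reportable unit count is 20, short of 22.
Exception (e) is satisfied on its face — the bottled sauces are home-kitchen produced; the baseline figure is 409, below the 445 limit; a current Annual Certificate is held. But applying paragraph (p): (p) operates against (e): a current Category 6 Notice is held. (e) is therefore removed.

No — exception (a) applies; Priya is not required to hold a retail food licence.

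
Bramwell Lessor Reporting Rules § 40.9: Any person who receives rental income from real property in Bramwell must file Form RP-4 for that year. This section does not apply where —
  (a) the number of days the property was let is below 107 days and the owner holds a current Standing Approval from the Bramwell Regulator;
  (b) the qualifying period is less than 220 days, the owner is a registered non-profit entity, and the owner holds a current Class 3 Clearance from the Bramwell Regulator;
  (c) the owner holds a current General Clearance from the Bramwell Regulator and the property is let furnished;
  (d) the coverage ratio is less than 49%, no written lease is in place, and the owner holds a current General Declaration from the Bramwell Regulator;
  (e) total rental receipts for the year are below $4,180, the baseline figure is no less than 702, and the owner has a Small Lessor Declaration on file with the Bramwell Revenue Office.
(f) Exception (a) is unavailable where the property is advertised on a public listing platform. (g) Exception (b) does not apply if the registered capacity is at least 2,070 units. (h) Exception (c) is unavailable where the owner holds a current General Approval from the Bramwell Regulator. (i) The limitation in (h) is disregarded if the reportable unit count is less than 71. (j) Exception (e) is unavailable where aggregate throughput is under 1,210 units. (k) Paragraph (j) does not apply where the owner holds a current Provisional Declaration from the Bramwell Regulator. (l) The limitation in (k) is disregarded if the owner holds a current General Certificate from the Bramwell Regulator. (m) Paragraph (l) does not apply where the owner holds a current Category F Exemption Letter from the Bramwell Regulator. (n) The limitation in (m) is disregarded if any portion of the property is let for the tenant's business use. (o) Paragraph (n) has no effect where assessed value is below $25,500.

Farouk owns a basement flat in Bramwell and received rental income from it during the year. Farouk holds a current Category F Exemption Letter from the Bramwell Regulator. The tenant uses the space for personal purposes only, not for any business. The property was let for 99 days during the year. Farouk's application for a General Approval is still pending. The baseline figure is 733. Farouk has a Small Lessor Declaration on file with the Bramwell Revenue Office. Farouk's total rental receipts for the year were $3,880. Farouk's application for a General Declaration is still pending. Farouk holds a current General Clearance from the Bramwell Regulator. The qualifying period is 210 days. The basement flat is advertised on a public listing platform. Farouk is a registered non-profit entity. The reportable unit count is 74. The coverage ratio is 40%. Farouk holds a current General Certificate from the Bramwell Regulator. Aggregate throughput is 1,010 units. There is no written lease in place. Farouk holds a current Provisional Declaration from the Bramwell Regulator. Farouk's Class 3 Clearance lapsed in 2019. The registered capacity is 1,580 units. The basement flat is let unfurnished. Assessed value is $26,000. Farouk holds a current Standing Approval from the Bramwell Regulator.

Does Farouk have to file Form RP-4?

All of (a)'s requirements are met (the number of days the property was let is 99 days, below the 107 days limit; a current Standing Approval is held). But applying paragraph (f): (f) operates against (a): the property is publicly advertised. Exception (a) does not apply.
Exception (b) does not apply: there is no Class 3 Clearance in force.
Exception (c) does not apply: the property is let unfurnished.
Exception (d) does not apply: no current General Declaration is held.
All of (e)'s requirements are met (total rental receipts for the year are $3,880, below the $4,180 limit; the baseline figure is 733, meeting the 702 threshold; a Small Lessor Declaration is on file). Applying paragraphs (j)–(o): (j) applies (aggregate throughput is 1,010 units, under the 1,210 units limit), but is displaced by (k): (k) operates against (j): a current Provisional Declaration is held. (l) applies (a current General Certificate is held), but yields to (m): (m) operates against (l): a current Category F Exemption Letter is held. (n) does not operate here (the space is used for personal purposes only), so (m) stands. So (e) applies.

No — exception (e) applies; Farouk is not required to file Form RP-4.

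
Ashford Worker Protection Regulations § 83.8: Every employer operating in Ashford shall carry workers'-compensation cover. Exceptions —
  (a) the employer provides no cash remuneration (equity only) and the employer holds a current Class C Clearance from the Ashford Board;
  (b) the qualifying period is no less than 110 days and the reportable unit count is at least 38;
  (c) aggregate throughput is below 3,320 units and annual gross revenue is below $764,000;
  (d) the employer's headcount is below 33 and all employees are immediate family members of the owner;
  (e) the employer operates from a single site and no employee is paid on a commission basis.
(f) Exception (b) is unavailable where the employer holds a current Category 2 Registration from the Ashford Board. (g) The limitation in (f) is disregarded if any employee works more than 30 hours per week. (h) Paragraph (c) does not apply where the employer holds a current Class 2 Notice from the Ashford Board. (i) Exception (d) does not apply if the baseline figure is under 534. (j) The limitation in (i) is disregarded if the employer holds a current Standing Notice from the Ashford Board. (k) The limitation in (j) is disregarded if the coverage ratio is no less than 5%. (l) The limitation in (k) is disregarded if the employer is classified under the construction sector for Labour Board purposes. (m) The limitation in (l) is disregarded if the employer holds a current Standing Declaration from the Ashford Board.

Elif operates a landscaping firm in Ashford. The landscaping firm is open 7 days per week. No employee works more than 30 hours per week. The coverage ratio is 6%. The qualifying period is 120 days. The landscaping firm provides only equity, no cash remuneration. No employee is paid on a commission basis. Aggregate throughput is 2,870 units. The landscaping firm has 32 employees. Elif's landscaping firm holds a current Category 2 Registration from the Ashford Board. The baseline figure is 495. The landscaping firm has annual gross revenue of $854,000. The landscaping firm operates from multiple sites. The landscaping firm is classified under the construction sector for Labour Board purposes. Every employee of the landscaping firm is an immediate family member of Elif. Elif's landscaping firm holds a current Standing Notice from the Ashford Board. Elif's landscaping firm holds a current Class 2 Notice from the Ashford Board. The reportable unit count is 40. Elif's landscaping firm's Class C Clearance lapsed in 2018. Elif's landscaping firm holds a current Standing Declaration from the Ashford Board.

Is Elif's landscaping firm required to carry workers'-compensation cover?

Yes — Elif's landscaping firm must carry workers'-compensation cover.

Exception (a) fails — the Class C Clearance is not current.
Exception (b): the qualifying period is 120 days, meeting the 110 days threshold; the reportable unit count is 40, meeting the 38 threshold — every condition holds. But applying paragraphs (f)–(g): (f) operates against (b): a current Category 2 Registration is held. (g), which would lift (f), does not operate here — no employee exceeds 30 hours/week. So (b) is unavailable.
Exception (c) requires that annual gross revenue is below $764,000; but annual gross revenue is $854,000, not below $764,000, so (c) is unavailable.
Exception (d): the employer's headcount is 32, below the 33 limit; every employee is an immediate family member — every condition holds. But applying paragraphs (i)–(m): (i) operates against (d): the baseline figure is 495, under the 534 limit. (j) is triggered (a current Standing Notice is held), but is set aside by (k): (k) applies — the coverage ratio is 6%, meeting the 5% threshold. (l) would limit (k) — the landscaping firm is classified under the construction sector — but (m) sets (l) aside: (m) is engaged — a current Standing Declaration is held. Exception (d) does not apply.
Exception (e) fails — the employer operates from multiple sites.
No exception is made out. Elif's landscaping firm falls within the general rule.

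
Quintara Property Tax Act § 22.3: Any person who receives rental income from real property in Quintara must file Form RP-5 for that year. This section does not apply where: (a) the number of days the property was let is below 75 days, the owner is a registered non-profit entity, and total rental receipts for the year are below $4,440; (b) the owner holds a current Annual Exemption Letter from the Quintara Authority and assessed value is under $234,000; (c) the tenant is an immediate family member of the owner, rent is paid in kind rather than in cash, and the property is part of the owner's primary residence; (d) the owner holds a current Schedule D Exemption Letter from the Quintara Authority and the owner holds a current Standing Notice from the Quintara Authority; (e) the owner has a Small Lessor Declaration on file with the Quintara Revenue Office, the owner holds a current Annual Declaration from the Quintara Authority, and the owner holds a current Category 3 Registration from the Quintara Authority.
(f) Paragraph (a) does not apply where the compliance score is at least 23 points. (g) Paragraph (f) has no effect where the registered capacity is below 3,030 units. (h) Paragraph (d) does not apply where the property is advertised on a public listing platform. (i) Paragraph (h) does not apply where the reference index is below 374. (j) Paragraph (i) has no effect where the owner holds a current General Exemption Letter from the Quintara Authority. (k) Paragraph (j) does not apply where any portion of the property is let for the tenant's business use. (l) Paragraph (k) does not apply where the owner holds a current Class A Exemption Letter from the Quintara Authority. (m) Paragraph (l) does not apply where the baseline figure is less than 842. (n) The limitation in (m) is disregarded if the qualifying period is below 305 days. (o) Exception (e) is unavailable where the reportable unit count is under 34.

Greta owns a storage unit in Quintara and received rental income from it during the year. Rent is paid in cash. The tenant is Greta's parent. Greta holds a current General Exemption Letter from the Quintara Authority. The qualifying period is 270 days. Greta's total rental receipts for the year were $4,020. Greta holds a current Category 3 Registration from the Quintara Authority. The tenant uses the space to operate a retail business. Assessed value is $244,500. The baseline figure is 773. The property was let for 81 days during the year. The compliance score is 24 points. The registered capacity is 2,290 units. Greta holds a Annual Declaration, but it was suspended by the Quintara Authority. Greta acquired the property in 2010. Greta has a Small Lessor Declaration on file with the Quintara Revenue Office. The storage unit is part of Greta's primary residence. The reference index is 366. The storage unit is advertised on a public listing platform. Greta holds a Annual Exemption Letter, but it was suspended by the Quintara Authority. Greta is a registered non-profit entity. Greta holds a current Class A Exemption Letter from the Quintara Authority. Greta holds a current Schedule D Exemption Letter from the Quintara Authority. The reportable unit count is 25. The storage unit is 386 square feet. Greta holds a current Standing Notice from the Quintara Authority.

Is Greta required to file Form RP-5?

Exception (a) requires that the number of days the property was let is below 75 days; but the number of days the property was let is 81 days, not below 75 days, so (a) is unavailable.
Exception (b) requires that the owner holds a current Annual Exemption Letter from the Quintara Authority; but there is no Annual Exemption Letter in force, so (b) is unavailable.
Exception (c) fails — rent is paid in cash.
Exception (d): a current Schedule D Exemption Letter is held; a current Standing Notice is held — every condition holds. But applying paragraphs (h)–(n): (h) operates against (d): the property is publicly advertised. (i) operates (the reference index is 366, below the 374 limit), but yields to (j): (j) applies — a current General Exemption Letter is held. (k) is engaged (the space is let for business use), but is overridden by (l): (l) operates against (k): a current Class A Exemption Letter is held. (m) would limit (l) — the baseline figure is 773, less than the 842 limit — but (n) sets (m) aside: (n) operates against (m): the qualifying period is 270 days, below the 305 days limit. So (d) is unavailable.
Exception (e) does not apply: the Annual Declaration is not current.
No exception displaces § 22.3.

Yes — Greta must file Form RP-5.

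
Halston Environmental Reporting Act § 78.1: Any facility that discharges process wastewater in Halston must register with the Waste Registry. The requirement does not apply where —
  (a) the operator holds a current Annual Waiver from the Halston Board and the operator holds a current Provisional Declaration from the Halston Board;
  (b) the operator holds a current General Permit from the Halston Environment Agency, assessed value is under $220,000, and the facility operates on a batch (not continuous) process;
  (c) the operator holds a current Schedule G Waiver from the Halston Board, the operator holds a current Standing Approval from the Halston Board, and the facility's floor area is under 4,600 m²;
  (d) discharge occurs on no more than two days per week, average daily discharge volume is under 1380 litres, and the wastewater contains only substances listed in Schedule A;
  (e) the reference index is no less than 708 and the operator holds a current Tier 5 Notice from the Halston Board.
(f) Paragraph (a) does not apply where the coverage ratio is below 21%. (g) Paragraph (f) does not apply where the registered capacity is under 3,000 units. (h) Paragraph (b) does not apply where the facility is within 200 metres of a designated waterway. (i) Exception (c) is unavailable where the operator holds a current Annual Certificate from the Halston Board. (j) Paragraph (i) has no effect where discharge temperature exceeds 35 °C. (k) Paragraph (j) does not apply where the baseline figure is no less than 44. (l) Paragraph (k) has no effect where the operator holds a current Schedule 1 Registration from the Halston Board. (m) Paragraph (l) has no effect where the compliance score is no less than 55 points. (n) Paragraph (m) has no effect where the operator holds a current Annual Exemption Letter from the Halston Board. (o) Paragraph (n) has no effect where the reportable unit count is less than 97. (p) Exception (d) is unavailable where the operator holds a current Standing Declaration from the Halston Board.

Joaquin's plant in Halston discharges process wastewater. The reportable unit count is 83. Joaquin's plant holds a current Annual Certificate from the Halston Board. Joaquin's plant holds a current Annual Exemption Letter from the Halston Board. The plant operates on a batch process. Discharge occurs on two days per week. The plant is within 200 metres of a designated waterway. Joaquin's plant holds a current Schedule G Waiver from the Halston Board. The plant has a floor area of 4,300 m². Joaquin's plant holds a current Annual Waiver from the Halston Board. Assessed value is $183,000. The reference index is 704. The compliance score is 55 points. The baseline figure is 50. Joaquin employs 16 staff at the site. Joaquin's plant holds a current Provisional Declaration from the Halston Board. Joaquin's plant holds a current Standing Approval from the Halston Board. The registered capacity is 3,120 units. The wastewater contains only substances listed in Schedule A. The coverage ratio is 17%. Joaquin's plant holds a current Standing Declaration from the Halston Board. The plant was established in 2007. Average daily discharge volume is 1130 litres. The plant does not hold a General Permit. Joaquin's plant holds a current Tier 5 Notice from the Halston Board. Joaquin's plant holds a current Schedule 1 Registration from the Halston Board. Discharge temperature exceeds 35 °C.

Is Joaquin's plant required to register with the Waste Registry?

Yes — Joaquin's plant must register with the Waste Registry.

All of (a)'s requirements are met (a current Annual Waiver is held; a current Provisional Declaration is held). But: (f) is engaged — the coverage ratio is 17%, below the 21% limit. (g) does not operate here (the registered capacity is 3,120 units, not under 3,000 units), so (f) stands. (a) is therefore removed.
Exception (b) does not apply: no General Permit is held.
All of (c)'s requirements are met (a current Schedule G Waiver is held; a current Standing Approval is held; the facility's floor area is 4,300 m², under the 4,600 m² limit). But: (i) operates — a current Annual Certificate is held. (j) is triggered (discharge temperature exceeds 35 °C), but is set aside by (k): (k) operates against (j): the baseline figure is 50, meeting the 44 threshold. (l) would limit (k) — a current Schedule 1 Registration is held — but (m) sets (l) aside: (m) operates against (l): the compliance score is 55 points, meeting the 55 points threshold. (n) would limit (m) — a current Annual Exemption Letter is held — but (o) sets (n) aside: (o) operates against (n): the reportable unit count is 83, less than the 97 limit. Exception (c) does not apply.
Exception (d)'s conditions are all satisfied: discharge occurs on no more than two days per week; average daily discharge volume is 1130 litres, under the 1380 litres limit; the wastewater is Schedule-A-only. Turning to paragraph (p): (p) is triggered — a current Standing Declaration is held. So (d) is unavailable.
Exception (e) does not apply: the reference index is 704, short of 708.
No exception displaces § 78.1.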